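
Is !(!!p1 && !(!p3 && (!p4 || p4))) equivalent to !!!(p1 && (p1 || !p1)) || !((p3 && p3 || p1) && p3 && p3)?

Yes

E1: !(!!p1 && !(!p3 && (!p4 || p4)))
    = !(!!p1 && !!p3)   (complement / identity)
    = !p1 || !p3   (De Morgan)
E2: !!!(p1 && (p1 || !p1)) || !((p3 && p3 || p1) && p3 && p3)
    = !!!(p1 && (p1 || !p1)) || !(p3 && p3)   (absorption)
    = !!!p1 || !(p3 && p3)   (complement / identity)
    = !!!p1 || !p3   (idempotence)
    = !p1 || !p3   (double negation)
Both reduce to !p1 || !p3, so they are equivalent.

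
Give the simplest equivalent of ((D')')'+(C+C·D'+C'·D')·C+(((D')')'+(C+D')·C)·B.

D'+C

((D')')'+(C+C·D'+C'·D')·C+(((D')')'+(C+D')·C)·B
= ((D')')'+(C+D')·C+(((D')')'+(C+D')·C)·B   [distribution]
= ((D')')'+(C+D')·C   [absorption]
= D'+(C+D')·C   [double negation]
= D'+C   [absorption]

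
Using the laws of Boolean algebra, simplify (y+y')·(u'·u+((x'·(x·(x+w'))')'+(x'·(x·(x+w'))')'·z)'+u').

x'+u'

(y+y')·(u'·u+((x'·(x·(x+w'))')'+(x'·(x·(x+w'))')'·z)'+u')
= u'·u+((x'·(x·(x+w'))')'+(x'·(x·(x+w'))')'·z)'+u'   (complement / identity)
= u'·u+((x'·(x·(x+w'))')')'+u'   (absorption)
= ((x'·(x·(x+w'))')')'+u'   (complement / identity)
= ((x'·x')')'+u'   (absorption)
= x'·x'+u'   (double negation)
= x'+u'   (idempotence)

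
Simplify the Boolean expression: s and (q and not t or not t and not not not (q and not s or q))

s and (q and not t or not t and not not not (q and not s or q))
= s and (q and not t or not t and not not not q)
= s and (q and not t or not t and not q)
= s and not t

s and not t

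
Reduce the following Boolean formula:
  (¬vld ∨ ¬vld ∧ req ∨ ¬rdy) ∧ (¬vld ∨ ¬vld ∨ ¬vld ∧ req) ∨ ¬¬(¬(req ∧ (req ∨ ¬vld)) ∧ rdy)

(¬vld ∨ ¬vld ∧ req ∨ ¬rdy) ∧ (¬vld ∨ ¬vld ∨ ¬vld ∧ req) ∨ ¬¬(¬(req ∧ (req ∨ ¬vld)) ∧ rdy)
= (¬vld ∨ ¬vld ∧ req ∨ ¬rdy) ∧ (¬vld ∨ ¬vld ∧ req) ∨ ¬¬(¬(req ∧ (req ∨ ¬vld)) ∧ rdy)   [idempotence]
= (¬vld ∨ ¬vld ∧ req ∨ ¬rdy) ∧ (¬vld ∨ ¬vld ∧ req) ∨ ¬(req ∧ (req ∨ ¬vld)) ∧ rdy   [double negation]
= ¬vld ∨ ¬vld ∧ req ∨ ¬(req ∧ (req ∨ ¬vld)) ∧ rdy   [absorption]
= ¬vld ∨ ¬(req ∧ (req ∨ ¬vld)) ∧ rdy   [absorption]
= ¬vld ∨ ¬req ∧ rdy   [absorption]

¬vld ∨ ¬req ∧ rdy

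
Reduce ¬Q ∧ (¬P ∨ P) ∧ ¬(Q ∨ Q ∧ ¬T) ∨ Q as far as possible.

¬Q ∧ (¬P ∨ P) ∧ ¬(Q ∨ Q ∧ ¬T) ∨ Q
= ¬Q ∧ (¬P ∨ P) ∧ ¬Q ∨ Q   [absorption]
= ¬Q ∧ ¬Q ∨ Q   [complement / identity]
= ¬Q ∨ Q   [idempotence]
= True   [complement]

True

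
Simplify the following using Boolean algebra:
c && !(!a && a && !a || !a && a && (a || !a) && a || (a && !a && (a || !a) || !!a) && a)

c && !(!a && a && !a || !a && a && (a || !a) && a || (a && !a && (a || !a) || !!a) && a)
= c && !(!a && a && !a || !a && a && a || (a && !a && (a || !a) || !!a) && a)   [complement / identity]
= c && !(!a && a && !a || !a && a && a || (a && !a || !!a) && a)   [complement / identity]
= c && !(!a && a && !a || !a && a && a || !!a && a)   [complement / identity]
= c && !(!a && a && !a || !a && a && a || a && a)   [double negation]
= c && !(!a && a || a && a)   [distribution]
= c && !a   [distribution]

c && !a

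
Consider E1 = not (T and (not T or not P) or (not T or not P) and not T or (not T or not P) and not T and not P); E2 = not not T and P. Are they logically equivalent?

Yes

E1: not (T and (not T or not P) or (not T or not P) and not T or (not T or not P) and not T and not P)
    = not (T and (not T or not P) or (not T or not P) and not T)   (absorption)
    = not (not T or not P)   (distribution)
    = T and P   (De Morgan)
E2: not not T and P
    = T and P   (double negation)
Both reduce to T and P, so they are equivalent.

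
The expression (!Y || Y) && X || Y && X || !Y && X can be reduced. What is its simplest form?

(!Y || Y) && X || Y && X || !Y && X
= X || Y && X || !Y && X   [complement / identity]
= X || X   [distribution]
= X   [idempotence]

X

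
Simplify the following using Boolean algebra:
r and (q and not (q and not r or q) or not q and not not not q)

r and not q

r and (q and not (q and not r or q) or not q and not not not q)
= r and (q and not (q and not r or q) or not q and not q)   (double negation)
= r and (q and not q or not q and not q)   (absorption)
= r and not q   (distribution)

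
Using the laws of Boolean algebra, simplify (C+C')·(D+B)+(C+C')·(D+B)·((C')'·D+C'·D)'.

D+B

(C+C')·(D+B)+(C+C')·(D+B)·((C')'·D+C'·D)'
= (C+C')·(D+B)+(C+C')·(D+B)·(C·D+C'·D)'
= (C+C')·(D+B)+(C+C')·(D+B)·D'
= (C+C')·(D+B)
= D+B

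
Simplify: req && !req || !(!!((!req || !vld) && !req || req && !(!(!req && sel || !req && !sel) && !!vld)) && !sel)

req && vld || sel

req && !req || !(!!((!req || !vld) && !req || req && !(!(!req && sel || !req && !sel) && !!vld)) && !sel)
= req && !req || !(!!((!req || !vld) && !req || req && (!req && sel || !req && !sel || !vld)) && !sel)   [De Morgan]
= req && !req || !(!!((!req || !vld) && !req || req && (!req || !vld)) && !sel)   [distribution]
= req && !req || !((!req || !vld) && !req || req && (!req || !vld)) || sel   [De Morgan]
= req && !req || !(!req || !vld) || sel   [distribution]
= !(!req || !vld) || sel   [complement / identity]
= req && vld || sel   [De Morgan]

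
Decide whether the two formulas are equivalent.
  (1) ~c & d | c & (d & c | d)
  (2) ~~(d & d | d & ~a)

E1: ~c & d | c & (d & c | d)
    = ~c & d | c & d
    = d
E2: ~~(d & d | d & ~a)
    = ~~((d | ~a) & d)
    = (d | ~a) & d
    = d
Both reduce to d, so they are equivalent.

Yes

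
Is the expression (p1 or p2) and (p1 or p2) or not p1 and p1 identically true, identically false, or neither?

neither

(p1 or p2) and (p1 or p2) or not p1 and p1
= (p1 or p2) and (p1 or p2)
= p1 or p2
This depends on p1, p2, so it is not a constant.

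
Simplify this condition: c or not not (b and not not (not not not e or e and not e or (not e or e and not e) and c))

c or not not (b and not not (not not not e or e and not e or (not e or e and not e) and c))
= c or not not (b and not not (not e or e and not e or (not e or e and not e) and c))   — double negation
= c or not not (b and not not (not e or e and not e))   — absorption
= c or not not (b and not not not e)   — complement / identity
= c or b and not not not e   — double negation
= c or b and not e   — double negation

c or b and not e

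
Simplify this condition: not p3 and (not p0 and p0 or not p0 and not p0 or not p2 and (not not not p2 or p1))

not p3 and (not p0 and p0 or not p0 and not p0 or not p2 and (not not not p2 or p1))
= not p3 and (not p0 or not p2 and (not not not p2 or p1))   (distribution)
= not p3 and (not p0 or not p2 and (not p2 or p1))   (double negation)
= not p3 and (not p0 or not p2)   (absorption)

not p3 and (not p0 or not p2)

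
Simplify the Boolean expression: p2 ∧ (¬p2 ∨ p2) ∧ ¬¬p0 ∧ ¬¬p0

p2 ∧ p0

p2 ∧ (¬p2 ∨ p2) ∧ ¬¬p0 ∧ ¬¬p0
= p2 ∧ (¬p2 ∨ p2) ∧ ¬¬p0
= p2 ∧ ¬¬p0
= p2 ∧ p0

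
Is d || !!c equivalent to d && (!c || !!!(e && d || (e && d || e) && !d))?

E1: d || !!c
    = d || c   [double negation]
E2: d && (!c || !!!(e && d || (e && d || e) && !d))
    = d && (!c || !!!(e && d || e && !d))   [absorption]
    = d && (!c || !!!e)   [distribution]
    = d && (!c || !e)   [double negation]
These differ: at c=1, d=0, e=1, E1 = 1 but E2 = 0.

No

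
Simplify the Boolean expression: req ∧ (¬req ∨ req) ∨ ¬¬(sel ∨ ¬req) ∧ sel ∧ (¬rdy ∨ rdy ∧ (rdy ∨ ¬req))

req ∨ sel

req ∧ (¬req ∨ req) ∨ ¬¬(sel ∨ ¬req) ∧ sel ∧ (¬rdy ∨ rdy ∧ (rdy ∨ ¬req))
= req ∧ (¬req ∨ req) ∨ ¬¬(sel ∨ ¬req) ∧ sel ∧ (¬rdy ∨ rdy)   — absorption
= req ∧ (¬req ∨ req) ∨ (sel ∨ ¬req) ∧ sel ∧ (¬rdy ∨ rdy)   — double negation
= req ∧ (¬req ∨ req) ∨ sel ∧ (¬rdy ∨ rdy)   — absorption
= req ∨ sel ∧ (¬rdy ∨ rdy)   — complement / identity
= req ∨ sel   — complement / identity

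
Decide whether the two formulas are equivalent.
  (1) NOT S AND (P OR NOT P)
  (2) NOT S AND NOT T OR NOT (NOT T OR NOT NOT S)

E1: NOT S AND (P OR NOT P)
    = NOT S
E2: NOT S AND NOT T OR NOT (NOT T OR NOT NOT S)
    = NOT S AND NOT T OR T AND NOT S
    = NOT S
Both reduce to NOT S, so they are equivalent.

Yes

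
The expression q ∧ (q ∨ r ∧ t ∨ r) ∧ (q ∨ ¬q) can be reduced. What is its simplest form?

q ∧ (q ∨ r ∧ t ∨ r) ∧ (q ∨ ¬q)
= q ∧ (q ∨ r) ∧ (q ∨ ¬q)   — absorption
= q ∧ (q ∨ r)   — complement / identity
= q   — absorption

q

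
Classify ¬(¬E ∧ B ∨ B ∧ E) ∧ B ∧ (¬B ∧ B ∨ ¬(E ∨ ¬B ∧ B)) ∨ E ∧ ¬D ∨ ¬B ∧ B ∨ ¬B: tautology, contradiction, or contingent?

contingent

¬(¬E ∧ B ∨ B ∧ E) ∧ B ∧ (¬B ∧ B ∨ ¬(E ∨ ¬B ∧ B)) ∨ E ∧ ¬D ∨ ¬B ∧ B ∨ ¬B
= ¬(¬E ∧ B ∨ B ∧ E) ∧ B ∧ (¬B ∧ B ∨ ¬(E ∨ ¬B ∧ B)) ∨ E ∧ ¬D ∨ ¬B   [complement / identity]
= ¬(¬E ∧ B ∨ B ∧ E) ∧ B ∧ (¬B ∧ B ∨ ¬E) ∨ E ∧ ¬D ∨ ¬B   [complement / identity]
= ¬B ∧ B ∧ (¬B ∧ B ∨ ¬E) ∨ E ∧ ¬D ∨ ¬B   [distribution]
= ¬B ∧ B ∨ E ∧ ¬D ∨ ¬B   [absorption]
= E ∧ ¬D ∨ ¬B   [complement / identity]
This depends on B, D, E, so it is not a constant.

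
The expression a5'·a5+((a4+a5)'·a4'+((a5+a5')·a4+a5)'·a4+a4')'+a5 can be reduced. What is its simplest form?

a4+a5

a5'·a5+((a4+a5)'·a4'+((a5+a5')·a4+a5)'·a4+a4')'+a5
= a5'·a5+((a4+a5)'·a4'+(a4+a5)'·a4+a4')'+a5   — complement / identity
= a5'·a5+((a4+a5)'+a4')'+a5   — distribution
= ((a4+a5)'+a4')'+a5   — complement / identity
= (a4+a5)·a4+a5   — De Morgan
= a4+a5   — absorption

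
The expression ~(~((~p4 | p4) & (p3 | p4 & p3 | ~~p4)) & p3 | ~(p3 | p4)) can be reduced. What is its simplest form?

p3 | p4

~(~((~p4 | p4) & (p3 | p4 & p3 | ~~p4)) & p3 | ~(p3 | p4))
= ~(~(p3 | p4 & p3 | ~~p4) & p3 | ~(p3 | p4))   [complement / identity]
= ~(~(p3 | p4 & p3 | p4) & p3 | ~(p3 | p4))   [double negation]
= ~(~(p3 | p4) & p3 | ~(p3 | p4))   [absorption]
= ~~(p3 | p4)   [absorption]
= p3 | p4   [double negation]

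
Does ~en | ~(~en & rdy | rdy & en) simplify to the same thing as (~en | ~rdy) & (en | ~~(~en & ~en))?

E1: ~en | ~(~en & rdy | rdy & en)
    = ~en | ~rdy   [distribution]
E2: (~en | ~rdy) & (en | ~~(~en & ~en))
    = (~en | ~rdy) & (en | ~(en | en))   [De Morgan]
    = (~en | ~rdy) & (en | ~en)   [idempotence]
    = ~en | ~rdy   [complement / identity]
Both reduce to ~en | ~rdy, so they are equivalent.

Yes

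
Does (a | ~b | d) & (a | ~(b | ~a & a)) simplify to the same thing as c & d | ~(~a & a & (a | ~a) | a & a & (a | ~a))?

E1: (a | ~b | d) & (a | ~(b | ~a & a))
    = (a | ~b | d) & (a | ~b)
    = a | ~b
E2: c & d | ~(~a & a & (a | ~a) | a & a & (a | ~a))
    = c & d | ~(a & (a | ~a))
    = c & d | ~a
These differ: at a=1, b=1, c=0, d=0, E1 = 1 but E2 = 0.

No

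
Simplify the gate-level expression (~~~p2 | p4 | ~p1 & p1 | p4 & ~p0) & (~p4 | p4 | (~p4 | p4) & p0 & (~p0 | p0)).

~p2 | p4

(~~~p2 | p4 | ~p1 & p1 | p4 & ~p0) & (~p4 | p4 | (~p4 | p4) & p0 & (~p0 | p0))
= (~~~p2 | p4 | ~p1 & p1 | p4 & ~p0) & (~p4 | p4 | (~p4 | p4) & p0)
= (~p2 | p4 | ~p1 & p1 | p4 & ~p0) & (~p4 | p4 | (~p4 | p4) & p0)
= (~p2 | p4 | ~p1 & p1 | p4 & ~p0) & (~p4 | p4)
= ~p2 | p4 | ~p1 & p1 | p4 & ~p0
= ~p2 | p4 | p4 & ~p0
= ~p2 | p4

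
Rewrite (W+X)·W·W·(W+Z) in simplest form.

W

(W+X)·W·W·(W+Z)
= (W+X)·W·W
= (W+X)·W
= W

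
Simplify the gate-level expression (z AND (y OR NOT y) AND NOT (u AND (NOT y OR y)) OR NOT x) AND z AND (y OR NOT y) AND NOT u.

z AND NOT u

(z AND (y OR NOT y) AND NOT (u AND (NOT y OR y)) OR NOT x) AND z AND (y OR NOT y) AND NOT u
= (z AND (y OR NOT y) AND NOT u OR NOT x) AND z AND (y OR NOT y) AND NOT u   [complement / identity]
= z AND (y OR NOT y) AND NOT u   [absorption]
= z AND NOT u   [complement / identity]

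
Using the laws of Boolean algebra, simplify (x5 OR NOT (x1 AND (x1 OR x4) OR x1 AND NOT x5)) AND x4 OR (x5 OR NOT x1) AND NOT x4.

(x5 OR NOT (x1 AND (x1 OR x4) OR x1 AND NOT x5)) AND x4 OR (x5 OR NOT x1) AND NOT x4
= (x5 OR NOT (x1 OR x1 AND NOT x5)) AND x4 OR (x5 OR NOT x1) AND NOT x4   (absorption)
= (x5 OR NOT x1) AND x4 OR (x5 OR NOT x1) AND NOT x4   (absorption)
= x5 OR NOT x1   (distribution)

x5 OR NOT x1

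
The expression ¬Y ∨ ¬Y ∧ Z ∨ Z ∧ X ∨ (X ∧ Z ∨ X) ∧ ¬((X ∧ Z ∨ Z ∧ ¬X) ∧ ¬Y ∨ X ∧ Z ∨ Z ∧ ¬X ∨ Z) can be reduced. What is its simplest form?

¬Y ∨ X

¬Y ∨ ¬Y ∧ Z ∨ Z ∧ X ∨ (X ∧ Z ∨ X) ∧ ¬((X ∧ Z ∨ Z ∧ ¬X) ∧ ¬Y ∨ X ∧ Z ∨ Z ∧ ¬X ∨ Z)
= ¬Y ∨ ¬Y ∧ Z ∨ Z ∧ X ∨ X ∧ ¬((X ∧ Z ∨ Z ∧ ¬X) ∧ ¬Y ∨ X ∧ Z ∨ Z ∧ ¬X ∨ Z)   [absorption]
= ¬Y ∨ ¬Y ∧ Z ∨ Z ∧ X ∨ X ∧ ¬(X ∧ Z ∨ Z ∧ ¬X ∨ Z)   [absorption]
= ¬Y ∨ ¬Y ∧ Z ∨ Z ∧ X ∨ X ∧ ¬(Z ∨ Z)   [distribution]
= ¬Y ∨ Z ∧ X ∨ X ∧ ¬(Z ∨ Z)   [absorption]
= ¬Y ∨ Z ∧ X ∨ X ∧ ¬Z   [idempotence]
= ¬Y ∨ X   [distribution]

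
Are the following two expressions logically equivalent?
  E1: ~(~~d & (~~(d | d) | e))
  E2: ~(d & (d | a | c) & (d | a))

E1: ~(~~d & (~~(d | d) | e))
    = ~(~~d & (~~d | e))
    = ~~~d
    = ~d
E2: ~(d & (d | a | c) & (d | a))
    = ~(d & (d | a))
    = ~d
Both reduce to ~d, so they are equivalent.

Yes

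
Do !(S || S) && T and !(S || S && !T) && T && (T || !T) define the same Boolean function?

E1: !(S || S) && T
    = !S && T
E2: !(S || S && !T) && T && (T || !T)
    = !S && T && (T || !T)
    = !S && T
Both reduce to !S && T, so they are equivalent.

Yes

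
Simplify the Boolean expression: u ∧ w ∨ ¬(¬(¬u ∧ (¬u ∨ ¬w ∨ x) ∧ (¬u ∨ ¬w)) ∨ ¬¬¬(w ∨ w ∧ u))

w

u ∧ w ∨ ¬(¬(¬u ∧ (¬u ∨ ¬w ∨ x) ∧ (¬u ∨ ¬w)) ∨ ¬¬¬(w ∨ w ∧ u))
= u ∧ w ∨ ¬(¬(¬u ∧ (¬u ∨ ¬w)) ∨ ¬¬¬(w ∨ w ∧ u))   (absorption)
= u ∧ w ∨ ¬(¬¬u ∨ ¬¬¬(w ∨ w ∧ u))   (absorption)
= u ∧ w ∨ ¬(¬¬u ∨ ¬(w ∨ w ∧ u))   (double negation)
= u ∧ w ∨ ¬(¬¬u ∨ ¬w)   (absorption)
= u ∧ w ∨ ¬u ∧ w   (De Morgan)
= w   (distribution)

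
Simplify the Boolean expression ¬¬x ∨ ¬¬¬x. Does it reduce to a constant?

True

¬¬x ∨ ¬¬¬x
= x ∨ ¬¬¬x   — double negation
= x ∨ ¬x   — double negation
= True   — complement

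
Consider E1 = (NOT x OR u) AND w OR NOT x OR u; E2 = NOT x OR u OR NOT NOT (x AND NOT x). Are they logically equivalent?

E1: (NOT x OR u) AND w OR NOT x OR u
    = NOT x OR u   — absorption
E2: NOT x OR u OR NOT NOT (x AND NOT x)
    = NOT x OR u OR x AND NOT x   — double negation
    = NOT x OR u   — complement / identity
Both reduce to NOT x OR u, so they are equivalent.

Yes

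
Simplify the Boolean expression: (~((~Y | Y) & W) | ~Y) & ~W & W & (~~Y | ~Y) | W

W

(~((~Y | Y) & W) | ~Y) & ~W & W & (~~Y | ~Y) | W
= (~W | ~Y) & ~W & W & (~~Y | ~Y) | W
= ~W & W & (~~Y | ~Y) | W
= ~W & W & (Y | ~Y) | W
= ~W & W | W
= W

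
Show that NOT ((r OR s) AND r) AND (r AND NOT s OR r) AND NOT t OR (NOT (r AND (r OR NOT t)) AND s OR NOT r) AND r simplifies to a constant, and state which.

NOT ((r OR s) AND r) AND (r AND NOT s OR r) AND NOT t OR (NOT (r AND (r OR NOT t)) AND s OR NOT r) AND r
= NOT ((r OR s) AND r) AND (r AND NOT s OR r) AND NOT t OR (NOT r AND s OR NOT r) AND r   (absorption)
= NOT ((r OR s) AND r) AND (r AND NOT s OR r) AND NOT t OR NOT r AND r   (absorption)
= NOT ((r OR s) AND r) AND r AND NOT t OR NOT r AND r   (absorption)
= NOT r AND r AND NOT t OR NOT r AND r   (absorption)
= NOT r AND r   (absorption)
= FALSE   (complement)

FALSE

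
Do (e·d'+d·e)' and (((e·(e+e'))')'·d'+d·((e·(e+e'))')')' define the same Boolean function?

Yes

E1: (e·d'+d·e)'
    = e'   — distribution
E2: (((e·(e+e'))')'·d'+d·((e·(e+e'))')')'
    = (((e·(e+e'))')')'   — distribution
    = ((e')')'   — complement / identity
    = e'   — double negation
Both reduce to e', so they are equivalent.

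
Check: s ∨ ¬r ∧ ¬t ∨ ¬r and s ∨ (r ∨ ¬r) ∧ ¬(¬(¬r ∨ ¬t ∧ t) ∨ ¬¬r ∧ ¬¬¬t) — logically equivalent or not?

E1: s ∨ ¬r ∧ ¬t ∨ ¬r
    = s ∨ ¬r   [absorption]
E2: s ∨ (r ∨ ¬r) ∧ ¬(¬(¬r ∨ ¬t ∧ t) ∨ ¬¬r ∧ ¬¬¬t)
    = s ∨ (r ∨ ¬r) ∧ ¬(¬¬r ∨ ¬¬r ∧ ¬¬¬t)   [complement / identity]
    = s ∨ ¬(¬¬r ∨ ¬¬r ∧ ¬¬¬t)   [complement / identity]
    = s ∨ ¬(¬¬r ∨ ¬¬r ∧ ¬t)   [double negation]
    = s ∨ ¬¬¬r   [absorption]
    = s ∨ ¬r   [double negation]
Both reduce to s ∨ ¬r, so they are equivalent.

Yes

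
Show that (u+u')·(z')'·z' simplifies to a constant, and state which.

0

(u+u')·(z')'·z'
= (z')'·z'   (complement / identity)
= z·z'   (double negation)
= 0   (complement)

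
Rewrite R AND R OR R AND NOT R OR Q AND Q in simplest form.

R AND R OR R AND NOT R OR Q AND Q
= R OR Q AND Q   — distribution
= R OR Q   — idempotence

R OR Q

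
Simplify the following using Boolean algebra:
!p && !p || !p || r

!p || r

!p && !p || !p || r
= !p || !p || r   (idempotence)
= !p || r   (idempotence)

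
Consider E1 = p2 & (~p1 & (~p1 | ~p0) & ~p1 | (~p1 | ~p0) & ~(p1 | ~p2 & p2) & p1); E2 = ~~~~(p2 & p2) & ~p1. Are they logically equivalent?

E1: p2 & (~p1 & (~p1 | ~p0) & ~p1 | (~p1 | ~p0) & ~(p1 | ~p2 & p2) & p1)
    = p2 & (~p1 & (~p1 | ~p0) & ~p1 | (~p1 | ~p0) & ~p1 & p1)
    = p2 & (~p1 | ~p0) & ~p1
    = p2 & ~p1
E2: ~~~~(p2 & p2) & ~p1
    = ~~(p2 & p2) & ~p1
    = p2 & p2 & ~p1
    = p2 & ~p1
Both reduce to p2 & ~p1, so they are equivalent.

Yes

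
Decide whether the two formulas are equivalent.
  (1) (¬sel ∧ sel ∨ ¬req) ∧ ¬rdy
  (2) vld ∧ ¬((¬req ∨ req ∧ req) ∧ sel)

E1: (¬sel ∧ sel ∨ ¬req) ∧ ¬rdy
    = ¬req ∧ ¬rdy   (complement / identity)
E2: vld ∧ ¬((¬req ∨ req ∧ req) ∧ sel)
    = vld ∧ ¬((¬req ∨ req) ∧ sel)   (idempotence)
    = vld ∧ ¬sel   (complement / identity)
These differ: at rdy=0, req=0, sel=0, vld=0, E1 = 1 but E2 = 0.

No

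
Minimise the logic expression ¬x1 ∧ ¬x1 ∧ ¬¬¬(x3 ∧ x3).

¬x1 ∧ ¬x1 ∧ ¬¬¬(x3 ∧ x3)
= ¬x1 ∧ ¬x1 ∧ ¬(x3 ∧ x3)   (double negation)
= ¬x1 ∧ ¬x1 ∧ ¬x3   (idempotence)
= ¬x1 ∧ ¬x3   (idempotence)

¬x1 ∧ ¬x3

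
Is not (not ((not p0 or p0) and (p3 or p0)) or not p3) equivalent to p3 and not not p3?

E1: not (not ((not p0 or p0) and (p3 or p0)) or not p3)
    = not (not (p3 or p0) or not p3)   — complement / identity
    = (p3 or p0) and p3   — De Morgan
    = p3   — absorption
E2: p3 and not not p3
    = p3 and p3   — double negation
    = p3   — idempotence
Both reduce to p3, so they are equivalent.

Yes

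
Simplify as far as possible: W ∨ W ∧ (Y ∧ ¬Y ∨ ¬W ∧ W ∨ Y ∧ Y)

W

W ∨ W ∧ (Y ∧ ¬Y ∨ ¬W ∧ W ∨ Y ∧ Y)
= W ∨ W ∧ (Y ∧ ¬Y ∨ Y ∧ Y)   — complement / identity
= W ∨ W ∧ Y   — distribution
= W   — absorption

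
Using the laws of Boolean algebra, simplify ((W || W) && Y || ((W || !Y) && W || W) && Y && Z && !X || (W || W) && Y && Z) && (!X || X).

((W || W) && Y || ((W || !Y) && W || W) && Y && Z && !X || (W || W) && Y && Z) && (!X || X)
= ((W || W) && Y || (W || W) && Y && Z && !X || (W || W) && Y && Z) && (!X || X)   — absorption
= ((W || W) && Y || (W || W) && Y && Z) && (!X || X)   — absorption
= (W || W) && Y && (!X || X)   — absorption
= W && Y && (!X || X)   — idempotence
= W && Y   — complement / identity

W && Y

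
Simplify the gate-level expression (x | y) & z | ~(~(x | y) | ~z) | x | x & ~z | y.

(x | y) & z | ~(~(x | y) | ~z) | x | x & ~z | y
= (x | y) & z | ~(~(x | y) | ~z) | x | y   — absorption
= (x | y) & z | (x | y) & z | x | y   — De Morgan
= (x | y) & z | x | y   — absorption
= x | y   — absorption

x | y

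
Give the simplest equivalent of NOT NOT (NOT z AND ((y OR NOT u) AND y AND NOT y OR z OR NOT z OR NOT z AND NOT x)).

NOT z

NOT NOT (NOT z AND ((y OR NOT u) AND y AND NOT y OR z OR NOT z OR NOT z AND NOT x))
= NOT NOT (NOT z AND (y AND NOT y OR z OR NOT z OR NOT z AND NOT x))
= NOT NOT (NOT z AND (z OR NOT z OR NOT z AND NOT x))
= NOT NOT (NOT z AND (z OR NOT z))
= NOT NOT NOT z
= NOT z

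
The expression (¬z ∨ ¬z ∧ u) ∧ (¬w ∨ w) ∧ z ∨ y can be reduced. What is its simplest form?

(¬z ∨ ¬z ∧ u) ∧ (¬w ∨ w) ∧ z ∨ y
= (¬z ∨ ¬z ∧ u) ∧ z ∨ y   (complement / identity)
= ¬z ∧ z ∨ y   (absorption)
= y   (complement / identity)

y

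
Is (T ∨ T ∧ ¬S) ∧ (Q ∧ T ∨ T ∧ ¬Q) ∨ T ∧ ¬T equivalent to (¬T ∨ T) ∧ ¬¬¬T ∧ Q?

E1: (T ∨ T ∧ ¬S) ∧ (Q ∧ T ∨ T ∧ ¬Q) ∨ T ∧ ¬T
    = (T ∨ T ∧ ¬S) ∧ T ∨ T ∧ ¬T
    = T ∧ T ∨ T ∧ ¬T
    = T
E2: (¬T ∨ T) ∧ ¬¬¬T ∧ Q
    = (¬T ∨ T) ∧ ¬T ∧ Q
    = ¬T ∧ Q
These differ: at Q=1, S=0, T=1, E1 = 1 but E2 = 0.

No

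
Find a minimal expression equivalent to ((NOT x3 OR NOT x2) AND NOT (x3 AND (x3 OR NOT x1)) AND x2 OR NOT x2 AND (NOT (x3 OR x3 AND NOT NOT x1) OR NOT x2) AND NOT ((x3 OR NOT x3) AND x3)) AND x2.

((NOT x3 OR NOT x2) AND NOT (x3 AND (x3 OR NOT x1)) AND x2 OR NOT x2 AND (NOT (x3 OR x3 AND NOT NOT x1) OR NOT x2) AND NOT ((x3 OR NOT x3) AND x3)) AND x2
= ((NOT x3 OR NOT x2) AND NOT x3 AND x2 OR NOT x2 AND (NOT (x3 OR x3 AND NOT NOT x1) OR NOT x2) AND NOT ((x3 OR NOT x3) AND x3)) AND x2
= ((NOT x3 OR NOT x2) AND NOT x3 AND x2 OR NOT x2 AND (NOT (x3 OR x3 AND x1) OR NOT x2) AND NOT ((x3 OR NOT x3) AND x3)) AND x2
= ((NOT x3 OR NOT x2) AND NOT x3 AND x2 OR NOT x2 AND (NOT (x3 OR x3 AND x1) OR NOT x2) AND NOT x3) AND x2
= ((NOT x3 OR NOT x2) AND NOT x3 AND x2 OR NOT x2 AND (NOT x3 OR NOT x2) AND NOT x3) AND x2
= (NOT x3 OR NOT x2) AND NOT x3 AND x2
= NOT x3 AND x2

NOT x3 AND x2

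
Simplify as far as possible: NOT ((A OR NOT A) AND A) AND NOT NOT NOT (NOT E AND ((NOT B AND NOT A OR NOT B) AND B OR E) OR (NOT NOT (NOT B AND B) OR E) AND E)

NOT ((A OR NOT A) AND A) AND NOT NOT NOT (NOT E AND ((NOT B AND NOT A OR NOT B) AND B OR E) OR (NOT NOT (NOT B AND B) OR E) AND E)
= NOT A AND NOT NOT NOT (NOT E AND ((NOT B AND NOT A OR NOT B) AND B OR E) OR (NOT NOT (NOT B AND B) OR E) AND E)   (complement / identity)
= NOT A AND NOT NOT NOT (NOT E AND (NOT B AND B OR E) OR (NOT NOT (NOT B AND B) OR E) AND E)   (absorption)
= NOT A AND NOT (NOT E AND (NOT B AND B OR E) OR (NOT NOT (NOT B AND B) OR E) AND E)   (double negation)
= NOT A AND NOT (NOT E AND (NOT B AND B OR E) OR (NOT B AND B OR E) AND E)   (double negation)
= NOT A AND NOT (NOT B AND B OR E)   (distribution)
= NOT A AND NOT E   (complement / identity)

NOT A AND NOT E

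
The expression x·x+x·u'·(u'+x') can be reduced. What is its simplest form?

x·x+x·u'·(u'+x')
= x·(x+u'·(u'+x'))
= x·(x+u')
= x

x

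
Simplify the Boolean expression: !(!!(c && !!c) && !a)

!c || a

!(!!(c && !!c) && !a)
= !(!!(c && c) && !a)   — double negation
= !(c && c) || a   — De Morgan
= !c || a   — idempotence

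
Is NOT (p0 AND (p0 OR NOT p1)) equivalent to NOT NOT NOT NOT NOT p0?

E1: NOT (p0 AND (p0 OR NOT p1))
    = NOT p0
E2: NOT NOT NOT NOT NOT p0
    = NOT NOT NOT p0
    = NOT p0
Both reduce to NOT p0, so they are equivalent.

Yes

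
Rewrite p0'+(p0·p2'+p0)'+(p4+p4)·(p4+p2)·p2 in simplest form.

p0'+(p0·p2'+p0)'+(p4+p4)·(p4+p2)·p2
= p0'+p0'+(p4+p4)·(p4+p2)·p2   (absorption)
= p0'+p0'+(p4+p4·p2)·p2   (distribution)
= p0'+p0'+p4·p2   (absorption)
= p0'+p4·p2   (idempotence)

p0'+p4·p2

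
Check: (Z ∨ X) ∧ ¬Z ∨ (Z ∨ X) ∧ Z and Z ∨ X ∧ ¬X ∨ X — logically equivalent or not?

E1: (Z ∨ X) ∧ ¬Z ∨ (Z ∨ X) ∧ Z
    = Z ∨ X   [distribution]
E2: Z ∨ X ∧ ¬X ∨ X
    = Z ∨ X   [complement / identity]
Both reduce to Z ∨ X, so they are equivalent.

Yes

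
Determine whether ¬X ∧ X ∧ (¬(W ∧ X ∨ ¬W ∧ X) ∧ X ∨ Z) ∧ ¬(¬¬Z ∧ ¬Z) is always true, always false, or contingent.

¬X ∧ X ∧ (¬(W ∧ X ∨ ¬W ∧ X) ∧ X ∨ Z) ∧ ¬(¬¬Z ∧ ¬Z)
= ¬X ∧ X ∧ (¬(W ∧ X ∨ ¬W ∧ X) ∧ X ∨ Z) ∧ (¬Z ∨ Z)
= ¬X ∧ X ∧ (¬(W ∧ X ∨ ¬W ∧ X) ∧ X ∨ Z)
= ¬X ∧ X ∧ (¬X ∧ X ∨ Z)
= ¬X ∧ X
= False

always false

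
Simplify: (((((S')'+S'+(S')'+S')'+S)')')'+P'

(((((S')'+S'+(S')'+S')'+S)')')'+P'
= (((((S')'+S')'+S)')')'+P'   — idempotence
= (((S'·S+S)')')'+P'   — De Morgan
= ((S')')'+P'   — complement / identity
= S'+P'   — double negation

S'+P'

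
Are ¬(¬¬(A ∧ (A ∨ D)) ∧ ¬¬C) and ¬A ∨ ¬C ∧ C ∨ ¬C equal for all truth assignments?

E1: ¬(¬¬(A ∧ (A ∨ D)) ∧ ¬¬C)
    = ¬(¬¬A ∧ ¬¬C)   (absorption)
    = ¬A ∨ ¬C   (De Morgan)
E2: ¬A ∨ ¬C ∧ C ∨ ¬C
    = ¬A ∨ ¬C   (complement / identity)
Both reduce to ¬A ∨ ¬C, so they are equivalent.

Yes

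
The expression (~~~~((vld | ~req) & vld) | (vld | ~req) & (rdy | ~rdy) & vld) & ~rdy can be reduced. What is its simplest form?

(~~~~((vld | ~req) & vld) | (vld | ~req) & (rdy | ~rdy) & vld) & ~rdy
= (~~((vld | ~req) & vld) | (vld | ~req) & (rdy | ~rdy) & vld) & ~rdy   [double negation]
= (~~((vld | ~req) & vld) | (vld | ~req) & vld) & ~rdy   [complement / identity]
= ((vld | ~req) & vld | (vld | ~req) & vld) & ~rdy   [double negation]
= (vld | ~req) & vld & ~rdy   [idempotence]
= vld & ~rdy   [absorption]

vld & ~rdy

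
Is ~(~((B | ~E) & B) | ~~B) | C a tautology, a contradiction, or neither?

neither

~(~((B | ~E) & B) | ~~B) | C
= (B | ~E) & B & ~B | C   — De Morgan
= B & ~B | C   — absorption
= C   — complement / identity
This depends on C, so it is not a constant.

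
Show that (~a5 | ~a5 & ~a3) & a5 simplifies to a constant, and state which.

0

(~a5 | ~a5 & ~a3) & a5
= ~a5 & a5   — absorption
= 0   — complement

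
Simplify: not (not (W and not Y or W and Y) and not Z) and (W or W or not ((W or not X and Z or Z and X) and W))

not (not (W and not Y or W and Y) and not Z) and (W or W or not ((W or not X and Z or Z and X) and W))
= (W and not Y or W and Y or Z) and (W or W or not ((W or not X and Z or Z and X) and W))   — De Morgan
= (W or Z) and (W or W or not ((W or not X and Z or Z and X) and W))   — distribution
= (W or Z) and (W or W or not ((W or Z) and W))   — distribution
= Z and (W or not ((W or Z) and W)) or W   — distribution
= Z and (W or not W) or W   — absorption
= Z or W   — complement / identity

Z or W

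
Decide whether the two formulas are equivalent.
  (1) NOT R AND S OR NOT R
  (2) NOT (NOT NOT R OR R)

E1: NOT R AND S OR NOT R
    = NOT R   (absorption)
E2: NOT (NOT NOT R OR R)
    = NOT (R OR R)   (double negation)
    = NOT R   (idempotence)
Both reduce to NOT R, so they are equivalent.

Yes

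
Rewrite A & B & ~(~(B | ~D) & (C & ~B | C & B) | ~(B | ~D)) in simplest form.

A & B & ~(~(B | ~D) & (C & ~B | C & B) | ~(B | ~D))
= A & B & ~(~(B | ~D) & C | ~(B | ~D))   [distribution]
= A & B & ~~(B | ~D)   [absorption]
= A & B & (B | ~D)   [double negation]
= A & B   [absorption]

A & B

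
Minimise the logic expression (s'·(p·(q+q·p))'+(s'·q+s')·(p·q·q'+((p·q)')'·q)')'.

s+p·q

(s'·(p·(q+q·p))'+(s'·q+s')·(p·q·q'+((p·q)')'·q)')'
= (s'·(p·(q+q·p))'+(s'·q+s')·(p·q·q'+p·q·q)')'   — double negation
= (s'·(p·(q+q·p))'+(s'·q+s')·(p·q)')'   — distribution
= (s'·(p·q)'+(s'·q+s')·(p·q)')'   — absorption
= (s'·(p·q)'+s'·(p·q)')'   — absorption
= (s'·(p·q)')'   — idempotence
= s+p·q   — De Morgan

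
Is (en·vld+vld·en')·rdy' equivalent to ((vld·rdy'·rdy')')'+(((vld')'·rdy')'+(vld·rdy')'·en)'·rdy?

Yes

E1: (en·vld+vld·en')·rdy'
    = vld·rdy'   (distribution)
E2: ((vld·rdy'·rdy')')'+(((vld')'·rdy')'+(vld·rdy')'·en)'·rdy
    = ((vld·rdy'·rdy')')'+((vld·rdy')'+(vld·rdy')'·en)'·rdy   (double negation)
    = ((vld·rdy'·rdy')')'+((vld·rdy')')'·rdy   (absorption)
    = ((vld·rdy'·rdy')')'+vld·rdy'·rdy   (double negation)
    = vld·rdy'·rdy'+vld·rdy'·rdy   (double negation)
    = vld·rdy'   (distribution)
Both reduce to vld·rdy', so they are equivalent.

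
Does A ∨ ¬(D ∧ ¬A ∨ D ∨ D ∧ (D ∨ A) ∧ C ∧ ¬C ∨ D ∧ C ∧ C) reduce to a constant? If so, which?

A ∨ ¬(D ∧ ¬A ∨ D ∨ D ∧ (D ∨ A) ∧ C ∧ ¬C ∨ D ∧ C ∧ C)
= A ∨ ¬(D ∨ D ∧ (D ∨ A) ∧ C ∧ ¬C ∨ D ∧ C ∧ C)   — absorption
= A ∨ ¬(D ∨ D ∧ C ∧ ¬C ∨ D ∧ C ∧ C)   — absorption
= A ∨ ¬(D ∨ D ∧ C)   — distribution
= A ∨ ¬D   — absorption
This depends on A, D, so it is not a constant.

no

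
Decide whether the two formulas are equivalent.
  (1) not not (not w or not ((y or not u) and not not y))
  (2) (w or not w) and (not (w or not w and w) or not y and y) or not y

Yes

E1: not not (not w or not ((y or not u) and not not y))
    = not not (not w or not ((y or not u) and y))
    = not w or not ((y or not u) and y)
    = not w or not y
E2: (w or not w) and (not (w or not w and w) or not y and y) or not y
    = (w or not w) and (not w or not y and y) or not y
    = (w or not w) and not w or not y
    = not w or not y
Both reduce to not w or not y, so they are equivalent.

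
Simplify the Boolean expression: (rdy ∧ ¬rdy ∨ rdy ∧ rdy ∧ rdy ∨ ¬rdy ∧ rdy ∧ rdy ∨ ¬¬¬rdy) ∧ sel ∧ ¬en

(rdy ∧ ¬rdy ∨ rdy ∧ rdy ∧ rdy ∨ ¬rdy ∧ rdy ∧ rdy ∨ ¬¬¬rdy) ∧ sel ∧ ¬en
= (rdy ∧ ¬rdy ∨ rdy ∧ rdy ∨ ¬¬¬rdy) ∧ sel ∧ ¬en   — distribution
= (rdy ∨ ¬¬¬rdy) ∧ sel ∧ ¬en   — distribution
= (rdy ∨ ¬rdy) ∧ sel ∧ ¬en   — double negation
= sel ∧ ¬en   — complement / identity

sel ∧ ¬en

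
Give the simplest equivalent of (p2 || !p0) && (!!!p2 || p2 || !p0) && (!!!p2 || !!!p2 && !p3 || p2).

(p2 || !p0) && (!!!p2 || p2 || !p0) && (!!!p2 || !!!p2 && !p3 || p2)
= (p2 || !p0) && (!!!p2 || p2 || !p0) && (!!!p2 || p2)
= (p2 || !p0) && (!!!p2 || p2)
= (p2 || !p0) && (!p2 || p2)
= p2 || !p0

p2 || !p0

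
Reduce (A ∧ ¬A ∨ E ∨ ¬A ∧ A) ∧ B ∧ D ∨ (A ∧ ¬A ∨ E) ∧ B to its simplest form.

(A ∧ ¬A ∨ E ∨ ¬A ∧ A) ∧ B ∧ D ∨ (A ∧ ¬A ∨ E) ∧ B
= (A ∧ ¬A ∨ E) ∧ B ∧ D ∨ (A ∧ ¬A ∨ E) ∧ B   — complement / identity
= (A ∧ ¬A ∨ E) ∧ B   — absorption
= E ∧ B   — complement / identity

E ∧ B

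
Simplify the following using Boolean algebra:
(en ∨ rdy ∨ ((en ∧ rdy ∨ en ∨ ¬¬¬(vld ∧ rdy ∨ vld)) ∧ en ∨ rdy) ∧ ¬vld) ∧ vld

(en ∨ rdy ∨ ((en ∧ rdy ∨ en ∨ ¬¬¬(vld ∧ rdy ∨ vld)) ∧ en ∨ rdy) ∧ ¬vld) ∧ vld
= (en ∨ rdy ∨ ((en ∨ ¬¬¬(vld ∧ rdy ∨ vld)) ∧ en ∨ rdy) ∧ ¬vld) ∧ vld   [absorption]
= (en ∨ rdy ∨ ((en ∨ ¬¬¬vld) ∧ en ∨ rdy) ∧ ¬vld) ∧ vld   [absorption]
= (en ∨ rdy ∨ ((en ∨ ¬vld) ∧ en ∨ rdy) ∧ ¬vld) ∧ vld   [double negation]
= (en ∨ rdy ∨ (en ∨ rdy) ∧ ¬vld) ∧ vld   [absorption]
= (en ∨ rdy) ∧ vld   [absorption]

(en ∨ rdy) ∧ vld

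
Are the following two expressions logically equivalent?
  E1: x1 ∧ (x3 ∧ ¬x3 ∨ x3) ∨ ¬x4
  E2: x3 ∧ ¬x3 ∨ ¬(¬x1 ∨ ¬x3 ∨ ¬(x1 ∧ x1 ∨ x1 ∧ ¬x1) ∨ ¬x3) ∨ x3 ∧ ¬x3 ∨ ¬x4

Yes

E1: x1 ∧ (x3 ∧ ¬x3 ∨ x3) ∨ ¬x4
    = x1 ∧ x3 ∨ ¬x4   (complement / identity)
E2: x3 ∧ ¬x3 ∨ ¬(¬x1 ∨ ¬x3 ∨ ¬(x1 ∧ x1 ∨ x1 ∧ ¬x1) ∨ ¬x3) ∨ x3 ∧ ¬x3 ∨ ¬x4
    = ¬(¬x1 ∨ ¬x3 ∨ ¬(x1 ∧ x1 ∨ x1 ∧ ¬x1) ∨ ¬x3) ∨ x3 ∧ ¬x3 ∨ ¬x4   (complement / identity)
    = ¬(¬x1 ∨ ¬x3 ∨ ¬x1 ∨ ¬x3) ∨ x3 ∧ ¬x3 ∨ ¬x4   (distribution)
    = ¬(¬x1 ∨ ¬x3) ∨ x3 ∧ ¬x3 ∨ ¬x4   (idempotence)
    = ¬(¬x1 ∨ ¬x3) ∨ ¬x4   (complement / identity)
    = x1 ∧ x3 ∨ ¬x4   (De Morgan)
Both reduce to x1 ∧ x3 ∨ ¬x4, so they are equivalent.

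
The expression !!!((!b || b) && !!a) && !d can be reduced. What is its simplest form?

!a && !d

!!!((!b || b) && !!a) && !d
= !((!b || b) && !!a) && !d   [double negation]
= !!!a && !d   [complement / identity]
= !a && !d   [double negation]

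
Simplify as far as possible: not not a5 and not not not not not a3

not not a5 and not not not not not a3
= a5 and not not not not not a3
= a5 and not not not a3
= a5 and not a3

a5 and not a3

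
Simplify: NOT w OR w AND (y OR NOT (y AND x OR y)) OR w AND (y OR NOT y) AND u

NOT w OR w AND (y OR NOT (y AND x OR y)) OR w AND (y OR NOT y) AND u
= NOT w OR w AND (y OR NOT y) OR w AND (y OR NOT y) AND u   (absorption)
= NOT w OR w AND (y OR NOT y)   (absorption)
= NOT w OR w   (complement / identity)
= TRUE   (complement)

TRUE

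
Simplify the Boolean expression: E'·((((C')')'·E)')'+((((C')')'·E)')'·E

E'·((((C')')'·E)')'+((((C')')'·E)')'·E
= ((((C')')'·E)')'   [distribution]
= ((C'·E)')'   [double negation]
= C'·E   [double negation]

C'·E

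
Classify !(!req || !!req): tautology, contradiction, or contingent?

!(!req || !!req)
= req && !req   — De Morgan
= false   — complement

contradiction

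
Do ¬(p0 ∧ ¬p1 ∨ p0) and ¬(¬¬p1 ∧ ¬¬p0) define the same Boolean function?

E1: ¬(p0 ∧ ¬p1 ∨ p0)
    = ¬p0
E2: ¬(¬¬p1 ∧ ¬¬p0)
    = ¬p1 ∨ ¬p0
These differ: at p0=1, p1=0, E1 = 0 but E2 = 1.

No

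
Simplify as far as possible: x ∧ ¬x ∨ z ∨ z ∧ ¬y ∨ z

z

x ∧ ¬x ∨ z ∨ z ∧ ¬y ∨ z
= x ∧ ¬x ∨ z ∨ z
= x ∧ ¬x ∨ z
= z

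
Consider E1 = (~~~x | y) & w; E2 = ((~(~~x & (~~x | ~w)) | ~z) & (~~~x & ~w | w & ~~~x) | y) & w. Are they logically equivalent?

E1: (~~~x | y) & w
    = (~x | y) & w   — double negation
E2: ((~(~~x & (~~x | ~w)) | ~z) & (~~~x & ~w | w & ~~~x) | y) & w
    = ((~(~~x & (~~x | ~w)) | ~z) & ~~~x | y) & w   — distribution
    = ((~~~x | ~z) & ~~~x | y) & w   — absorption
    = (~~~x | y) & w   — absorption
    = (~x | y) & w   — double negation
Both reduce to (~x | y) & w, so they are equivalent.

Yes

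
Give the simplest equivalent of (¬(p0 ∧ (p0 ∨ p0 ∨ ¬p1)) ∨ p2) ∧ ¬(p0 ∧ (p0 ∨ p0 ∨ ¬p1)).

(¬(p0 ∧ (p0 ∨ p0 ∨ ¬p1)) ∨ p2) ∧ ¬(p0 ∧ (p0 ∨ p0 ∨ ¬p1))
= ¬(p0 ∧ (p0 ∨ p0 ∨ ¬p1))
= ¬(p0 ∧ (p0 ∨ ¬p1))
= ¬p0

¬p0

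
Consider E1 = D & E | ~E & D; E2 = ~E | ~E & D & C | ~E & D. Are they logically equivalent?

No

E1: D & E | ~E & D
    = D   — distribution
E2: ~E | ~E & D & C | ~E & D
    = ~E | ~E & D   — absorption
    = ~E   — absorption
These differ: at C=1, D=0, E=0, E1 = 0 but E2 = 1.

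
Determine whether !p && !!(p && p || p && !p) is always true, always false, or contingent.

!p && !!(p && p || p && !p)
= !p && !!((p || !p) && p)   (distribution)
= !p && !!p   (complement / identity)
= !p && p   (double negation)
= false   (complement)

always false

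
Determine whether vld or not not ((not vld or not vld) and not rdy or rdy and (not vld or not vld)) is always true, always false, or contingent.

vld or not not ((not vld or not vld) and not rdy or rdy and (not vld or not vld))
= vld or not not (not vld or not vld)   (distribution)
= vld or not not not vld   (idempotence)
= vld or not vld   (double negation)
= True   (complement)

always true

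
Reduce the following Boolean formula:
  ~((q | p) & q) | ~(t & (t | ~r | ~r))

~((q | p) & q) | ~(t & (t | ~r | ~r))
= ~((q | p) & q) | ~(t & (t | ~r))   [idempotence]
= ~((q | p) & q) | ~t   [absorption]
= ~q | ~t   [absorption]

~q | ~t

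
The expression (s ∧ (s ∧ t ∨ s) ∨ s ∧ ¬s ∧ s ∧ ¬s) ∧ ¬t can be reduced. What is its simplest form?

s ∧ ¬t

(s ∧ (s ∧ t ∨ s) ∨ s ∧ ¬s ∧ s ∧ ¬s) ∧ ¬t
= (s ∧ (s ∧ t ∨ s) ∨ s ∧ ¬s) ∧ ¬t
= (s ∧ s ∨ s ∧ ¬s) ∧ ¬t
= s ∧ ¬t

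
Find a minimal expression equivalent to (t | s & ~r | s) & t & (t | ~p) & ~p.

t & ~p

(t | s & ~r | s) & t & (t | ~p) & ~p
= (t | s) & t & (t | ~p) & ~p   — absorption
= t & (t | ~p) & ~p   — absorption
= t & ~p   — absorption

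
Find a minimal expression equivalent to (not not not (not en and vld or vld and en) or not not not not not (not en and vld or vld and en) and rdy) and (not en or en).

(not not not (not en and vld or vld and en) or not not not not not (not en and vld or vld and en) and rdy) and (not en or en)
= (not not not (not en and vld or vld and en) or not not not (not en and vld or vld and en) and rdy) and (not en or en)   — double negation
= not not not (not en and vld or vld and en) and (not en or en)   — absorption
= not not not (not en and vld or vld and en)   — complement / identity
= not not not vld   — distribution
= not vld   — double negation

not vld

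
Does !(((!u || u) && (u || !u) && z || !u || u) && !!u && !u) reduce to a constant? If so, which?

yes, True

!(((!u || u) && (u || !u) && z || !u || u) && !!u && !u)
= !(((!u || u) && z || !u || u) && !!u && !u)   — complement / identity
= !((!u || u) && !!u && !u)   — absorption
= !(!!u && !u)   — complement / identity
= !u || u   — De Morgan
= true   — complement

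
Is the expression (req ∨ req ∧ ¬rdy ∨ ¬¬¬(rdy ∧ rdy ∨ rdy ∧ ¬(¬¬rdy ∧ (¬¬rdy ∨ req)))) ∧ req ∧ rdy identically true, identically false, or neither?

(req ∨ req ∧ ¬rdy ∨ ¬¬¬(rdy ∧ rdy ∨ rdy ∧ ¬(¬¬rdy ∧ (¬¬rdy ∨ req)))) ∧ req ∧ rdy
= (req ∨ req ∧ ¬rdy ∨ ¬¬¬(rdy ∧ rdy ∨ rdy ∧ ¬¬¬rdy)) ∧ req ∧ rdy   (absorption)
= (req ∨ ¬¬¬(rdy ∧ rdy ∨ rdy ∧ ¬¬¬rdy)) ∧ req ∧ rdy   (absorption)
= (req ∨ ¬¬¬(rdy ∧ rdy ∨ rdy ∧ ¬rdy)) ∧ req ∧ rdy   (double negation)
= (req ∨ ¬(rdy ∧ rdy ∨ rdy ∧ ¬rdy)) ∧ req ∧ rdy   (double negation)
= (req ∨ ¬rdy) ∧ req ∧ rdy   (distribution)
= req ∧ rdy   (absorption)
This depends on rdy, req, so it is not a constant.

neither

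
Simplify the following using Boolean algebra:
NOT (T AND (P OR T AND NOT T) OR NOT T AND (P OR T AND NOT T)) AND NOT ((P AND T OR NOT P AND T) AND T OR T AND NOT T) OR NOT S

NOT (T AND (P OR T AND NOT T) OR NOT T AND (P OR T AND NOT T)) AND NOT ((P AND T OR NOT P AND T) AND T OR T AND NOT T) OR NOT S
= NOT (T AND (P OR T AND NOT T) OR NOT T AND (P OR T AND NOT T)) AND NOT (T AND T OR T AND NOT T) OR NOT S   [distribution]
= NOT (T AND (P OR T AND NOT T) OR NOT T AND (P OR T AND NOT T)) AND NOT T OR NOT S   [distribution]
= NOT (P OR T AND NOT T) AND NOT T OR NOT S   [distribution]
= NOT P AND NOT T OR NOT S   [complement / identity]

NOT P AND NOT T OR NOT S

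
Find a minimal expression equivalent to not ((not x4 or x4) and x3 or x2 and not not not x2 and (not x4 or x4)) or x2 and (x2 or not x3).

not ((not x4 or x4) and x3 or x2 and not not not x2 and (not x4 or x4)) or x2 and (x2 or not x3)
= not ((x3 or x2 and not not not x2) and (not x4 or x4)) or x2 and (x2 or not x3)   (distribution)
= not ((x3 or x2 and not not not x2) and (not x4 or x4)) or x2   (absorption)
= not ((x3 or x2 and not x2) and (not x4 or x4)) or x2   (double negation)
= not (x3 and (not x4 or x4)) or x2   (complement / identity)
= not x3 or x2   (complement / identity)

not x3 or x2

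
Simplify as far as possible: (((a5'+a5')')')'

a5

(((a5'+a5')')')'
= (a5'+a5')'   [double negation]
= a5·a5   [De Morgan]
= a5   [idempotence]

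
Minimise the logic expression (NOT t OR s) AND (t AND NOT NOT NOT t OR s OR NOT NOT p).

(NOT t OR s) AND (t AND NOT NOT NOT t OR s OR NOT NOT p)
= (NOT t OR s) AND (t AND NOT t OR s OR NOT NOT p)   [double negation]
= (NOT t OR s) AND (s OR NOT NOT p)   [complement / identity]
= (NOT t OR s) AND (s OR p)   [double negation]
= s OR NOT t AND p   [distribution]

s OR NOT t AND p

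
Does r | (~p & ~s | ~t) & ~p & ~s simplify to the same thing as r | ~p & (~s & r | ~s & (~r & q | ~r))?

E1: r | (~p & ~s | ~t) & ~p & ~s
    = r | ~p & ~s   [absorption]
E2: r | ~p & (~s & r | ~s & (~r & q | ~r))
    = r | ~p & (~s & r | ~s & ~r)   [absorption]
    = r | ~p & ~s   [distribution]
Both reduce to r | ~p & ~s, so they are equivalent.

Yes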